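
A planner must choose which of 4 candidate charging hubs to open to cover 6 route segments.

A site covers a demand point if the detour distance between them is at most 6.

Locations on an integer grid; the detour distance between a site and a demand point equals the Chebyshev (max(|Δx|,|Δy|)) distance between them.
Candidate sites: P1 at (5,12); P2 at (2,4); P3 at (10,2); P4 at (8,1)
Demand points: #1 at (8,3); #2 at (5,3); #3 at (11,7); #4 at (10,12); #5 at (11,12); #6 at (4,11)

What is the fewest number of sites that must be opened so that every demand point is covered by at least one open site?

Coverage sets (demand points within 6 of each site):
  P1: {#3, #4, #5, #6}
  P2: {#1, #2}
  P3: {#1, #2, #3}
  P4: {#1, #2, #3}
No single site covers all 6 demand points.
But {P1, P2} covers everything, so the minimum is 2.

2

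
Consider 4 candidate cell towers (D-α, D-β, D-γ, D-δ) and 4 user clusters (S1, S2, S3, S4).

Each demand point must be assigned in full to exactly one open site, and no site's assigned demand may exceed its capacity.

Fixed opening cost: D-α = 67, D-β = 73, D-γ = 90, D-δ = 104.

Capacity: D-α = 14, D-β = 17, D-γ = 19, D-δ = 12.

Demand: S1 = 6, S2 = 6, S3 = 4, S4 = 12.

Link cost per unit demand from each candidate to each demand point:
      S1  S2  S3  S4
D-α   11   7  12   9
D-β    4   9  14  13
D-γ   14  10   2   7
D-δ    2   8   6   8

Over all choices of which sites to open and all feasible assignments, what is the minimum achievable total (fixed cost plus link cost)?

Open {D-β, D-γ}; cheapest assignment that respects the capacities:
  D-β (cap 17, load 12): S1, S2 — cost 6×4 + 6×9 = 78
  D-γ (cap 19, load 16): S3, S4 — cost 4×2 + 12×7 = 92
  Shipping 170, fixed 163 → total 333.
  Any other capacity-feasible assignment to {D-β, D-γ} ships for at least 170.
Compare {D-γ, D-δ}: its best feasible assignment gives total 346.
Compare {D-α, D-γ}: its best feasible assignment gives total 357.
Every other set of open sites that can feasibly serve all demand totals ≥ 346 even under its best assignment. Minimum: 333.

333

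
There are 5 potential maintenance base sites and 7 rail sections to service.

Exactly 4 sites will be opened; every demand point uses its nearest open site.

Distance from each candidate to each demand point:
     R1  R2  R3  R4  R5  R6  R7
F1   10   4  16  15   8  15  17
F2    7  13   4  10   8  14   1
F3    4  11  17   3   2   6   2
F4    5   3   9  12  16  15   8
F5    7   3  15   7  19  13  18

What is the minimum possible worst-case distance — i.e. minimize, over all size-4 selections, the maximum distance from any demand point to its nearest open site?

6

Open {F1, F2, F3, F4}.
  Farthest demand point is R6 at distance 6 (to F3); all others are ≤ 6.
With {F1, F2, F3, F5} the worst case is 6.
With {F2, F3, F4, F5} the worst case is 6.
No size-4 selection achieves below 6.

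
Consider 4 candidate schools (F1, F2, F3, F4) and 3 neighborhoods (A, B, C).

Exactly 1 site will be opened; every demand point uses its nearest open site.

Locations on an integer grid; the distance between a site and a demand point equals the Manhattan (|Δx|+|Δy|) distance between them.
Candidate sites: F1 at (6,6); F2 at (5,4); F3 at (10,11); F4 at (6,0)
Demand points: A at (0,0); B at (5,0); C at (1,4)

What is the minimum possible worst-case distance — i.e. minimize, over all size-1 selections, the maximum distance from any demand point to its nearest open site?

9

Open {F2}.
  Farthest demand point is A at distance 9 (to F2); all others are ≤ 9.
With {F4} the worst case is 9.
With {F1} the worst case is 12.
No size-1 selection achieves below 9.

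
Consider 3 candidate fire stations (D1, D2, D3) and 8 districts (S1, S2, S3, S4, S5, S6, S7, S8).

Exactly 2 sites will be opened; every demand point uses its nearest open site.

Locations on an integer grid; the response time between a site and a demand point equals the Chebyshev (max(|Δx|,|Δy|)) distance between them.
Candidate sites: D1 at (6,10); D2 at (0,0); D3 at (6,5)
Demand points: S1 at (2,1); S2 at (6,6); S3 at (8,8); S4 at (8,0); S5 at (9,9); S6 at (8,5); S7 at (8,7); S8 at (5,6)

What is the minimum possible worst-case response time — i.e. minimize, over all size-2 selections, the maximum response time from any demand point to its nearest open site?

5

Open {D1, D3}.
  Farthest demand point is S4 at response time 5 (to D3); all others are ≤ 5.
With {D2, D3} the worst case is 5.
With {D1, D2} the worst case is 8.
No size-2 selection achieves below 5.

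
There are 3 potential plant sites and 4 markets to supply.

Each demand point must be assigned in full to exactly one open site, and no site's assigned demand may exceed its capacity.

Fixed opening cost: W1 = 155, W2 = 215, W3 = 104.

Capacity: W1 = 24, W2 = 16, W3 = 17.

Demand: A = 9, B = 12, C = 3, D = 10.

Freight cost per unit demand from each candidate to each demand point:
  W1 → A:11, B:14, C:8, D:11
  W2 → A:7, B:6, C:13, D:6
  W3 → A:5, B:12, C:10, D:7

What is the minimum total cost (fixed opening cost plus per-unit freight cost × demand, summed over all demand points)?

612

Open {W1, W3}; cheapest assignment that respects the capacities:
  W1 (cap 24, load 22): B, D — cost 12×14 + 10×11 = 278
  W3 (cap 17, load 12): A, C — cost 9×5 + 3×10 = 75
  Shipping 353, fixed 259 → total 612.
  Any other capacity-feasible assignment to {W1, W3} ships for at least 353.
Compare {W1, W2}: its best feasible assignment gives total 675.
Compare {W1, W2, W3}: its best feasible assignment gives total 725.
Every other set of open sites that can feasibly serve all demand totals ≥ 675 even under its best assignment. Minimum: 612.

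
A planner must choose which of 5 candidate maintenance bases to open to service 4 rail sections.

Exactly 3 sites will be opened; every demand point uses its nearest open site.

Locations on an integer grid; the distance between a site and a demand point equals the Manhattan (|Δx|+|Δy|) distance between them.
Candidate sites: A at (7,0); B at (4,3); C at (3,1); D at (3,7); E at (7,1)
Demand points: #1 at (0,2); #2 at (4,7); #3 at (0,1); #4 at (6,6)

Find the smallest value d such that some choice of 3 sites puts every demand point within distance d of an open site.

Open {A, C, D}.
  Farthest demand point is #1 at distance 4 (to C); all others are ≤ 4.
With {B, C, D} the worst case is 4.
With {C, D, E} the worst case is 4.
No size-3 selection achieves below 4.

4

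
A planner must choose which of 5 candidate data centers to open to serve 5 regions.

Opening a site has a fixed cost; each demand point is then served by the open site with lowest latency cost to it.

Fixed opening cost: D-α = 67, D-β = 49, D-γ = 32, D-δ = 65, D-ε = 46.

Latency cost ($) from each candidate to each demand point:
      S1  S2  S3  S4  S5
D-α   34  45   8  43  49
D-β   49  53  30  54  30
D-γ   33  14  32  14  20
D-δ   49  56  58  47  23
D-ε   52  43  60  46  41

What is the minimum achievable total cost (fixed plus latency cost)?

145

Open {D-γ}: assign each demand point to its cheapest open site.
  S1→D-γ 33, S2→D-γ 14, S3→D-γ 32, S4→D-γ 14, S5→D-γ 20
  latency cost 113, fixed 32 → total 145.
Compare {D-α, D-γ}: latency cost 89 + fixed 99 = 188.
Compare {D-γ, D-ε}: latency cost 113 + fixed 78 = 191.
Compare {D-β, D-γ}: latency cost 111 + fixed 81 = 192.
All other subsets cost ≥ 188. Minimum total cost: 145.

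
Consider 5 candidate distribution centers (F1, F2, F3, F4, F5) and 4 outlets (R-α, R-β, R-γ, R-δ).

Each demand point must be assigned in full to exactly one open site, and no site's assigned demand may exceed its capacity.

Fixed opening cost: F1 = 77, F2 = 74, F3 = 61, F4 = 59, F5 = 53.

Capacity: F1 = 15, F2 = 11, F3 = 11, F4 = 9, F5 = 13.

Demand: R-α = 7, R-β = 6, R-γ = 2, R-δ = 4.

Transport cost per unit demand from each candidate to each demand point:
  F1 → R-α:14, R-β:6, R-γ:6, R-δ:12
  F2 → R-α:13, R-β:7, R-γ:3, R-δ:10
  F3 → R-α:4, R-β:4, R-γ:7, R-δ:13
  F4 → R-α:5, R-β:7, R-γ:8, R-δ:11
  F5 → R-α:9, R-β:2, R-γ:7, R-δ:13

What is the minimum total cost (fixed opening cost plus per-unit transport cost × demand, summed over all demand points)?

220

Open {F3, F5}; cheapest assignment that respects the capacities:
  F3 (cap 11, load 11): R-α, R-δ — cost 7×4 + 4×13 = 80
  F5 (cap 13, load 8): R-β, R-γ — cost 6×2 + 2×7 = 26
  Shipping 106, fixed 114 → total 220.
  Any other capacity-feasible assignment to {F3, F5} ships for at least 106.
Compare {F4, F5}: its best feasible assignment gives total 225.
Compare {F3, F4}: its best feasible assignment gives total 247.
Every other set of open sites that can feasibly serve all demand totals ≥ 225 even under its best assignment. Minimum: 220.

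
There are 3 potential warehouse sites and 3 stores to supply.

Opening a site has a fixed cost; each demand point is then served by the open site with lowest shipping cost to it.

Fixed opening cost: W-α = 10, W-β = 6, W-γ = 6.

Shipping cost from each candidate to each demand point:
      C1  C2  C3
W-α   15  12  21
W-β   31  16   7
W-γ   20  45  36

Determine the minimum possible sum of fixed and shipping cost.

50

Open {W-α, W-β}: assign each demand point to its cheapest open site.
  C1→W-α 15, C2→W-α 12, C3→W-β 7
  shipping cost 34, fixed 16 → total 50.
Compare {W-β, W-γ}: shipping cost 43 + fixed 12 = 55.
Compare {W-α, W-β, W-γ}: shipping cost 34 + fixed 22 = 56.
Compare {W-α}: shipping cost 48 + fixed 10 = 58.
All other subsets cost ≥ 55. Minimum total cost: 50.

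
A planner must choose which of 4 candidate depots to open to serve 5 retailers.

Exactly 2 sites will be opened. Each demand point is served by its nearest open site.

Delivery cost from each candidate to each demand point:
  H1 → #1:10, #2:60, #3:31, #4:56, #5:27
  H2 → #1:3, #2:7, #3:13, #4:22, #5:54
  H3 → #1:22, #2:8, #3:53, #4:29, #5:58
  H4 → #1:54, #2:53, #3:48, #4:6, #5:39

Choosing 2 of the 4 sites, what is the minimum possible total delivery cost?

68

Open {H2, H4}.
  #1→H2 3, #2→H2 7, #3→H2 13, #4→H4 6, #5→H4 39  ⇒ total 68.
Compare {H1, H2}: total 72.
Compare {H2, H3}: total 99.
No size-2 selection does better; minimum is 68.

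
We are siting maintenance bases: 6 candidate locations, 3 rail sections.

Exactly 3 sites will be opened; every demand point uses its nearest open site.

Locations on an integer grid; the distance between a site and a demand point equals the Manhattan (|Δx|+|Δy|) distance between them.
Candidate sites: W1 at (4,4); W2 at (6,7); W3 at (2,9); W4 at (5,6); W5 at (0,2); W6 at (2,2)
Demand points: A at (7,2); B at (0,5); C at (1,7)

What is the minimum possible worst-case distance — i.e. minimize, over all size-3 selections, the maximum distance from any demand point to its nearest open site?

Open {W1, W2, W3}.
  Farthest demand point is A at distance 5 (to W1); all others are ≤ 5.
With {W1, W2, W4} the worst case is 5.
With {W1, W2, W5} the worst case is 5.
No size-3 selection achieves below 5.

5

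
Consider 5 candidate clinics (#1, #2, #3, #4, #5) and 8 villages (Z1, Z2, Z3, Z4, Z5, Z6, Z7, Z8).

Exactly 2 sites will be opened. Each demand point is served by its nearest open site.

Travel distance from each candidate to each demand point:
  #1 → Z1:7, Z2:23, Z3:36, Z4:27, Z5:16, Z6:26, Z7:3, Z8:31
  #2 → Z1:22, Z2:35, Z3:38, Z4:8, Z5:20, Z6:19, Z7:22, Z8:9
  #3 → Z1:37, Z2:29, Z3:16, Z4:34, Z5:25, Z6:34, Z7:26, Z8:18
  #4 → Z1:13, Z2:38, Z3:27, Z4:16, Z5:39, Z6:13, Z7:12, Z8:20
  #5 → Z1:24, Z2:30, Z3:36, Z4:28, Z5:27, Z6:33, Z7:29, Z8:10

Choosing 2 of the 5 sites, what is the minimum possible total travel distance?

Open {#1, #2}.
  Z1→#1 7, Z2→#1 23, Z3→#1 36, Z4→#2 8, Z5→#1 16, Z6→#2 19, Z7→#1 3, Z8→#2 9  ⇒ total 121.
Compare {#1, #4}: total 125.
Compare {#1, #3}: total 136.
No size-2 selection does better; minimum is 121.

121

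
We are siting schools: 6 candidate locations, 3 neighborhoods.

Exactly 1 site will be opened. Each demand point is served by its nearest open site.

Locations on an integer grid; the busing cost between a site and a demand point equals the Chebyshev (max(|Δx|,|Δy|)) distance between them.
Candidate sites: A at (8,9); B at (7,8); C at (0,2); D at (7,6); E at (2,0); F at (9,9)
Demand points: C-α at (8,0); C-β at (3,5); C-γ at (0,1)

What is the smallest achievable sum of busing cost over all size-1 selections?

12

Open {C}.
  C-α→C 8, C-β→C 3, C-γ→C 1  ⇒ total 12.
Compare {E}: total 13.
Compare {D}: total 17.
No size-1 selection does better; minimum is 12.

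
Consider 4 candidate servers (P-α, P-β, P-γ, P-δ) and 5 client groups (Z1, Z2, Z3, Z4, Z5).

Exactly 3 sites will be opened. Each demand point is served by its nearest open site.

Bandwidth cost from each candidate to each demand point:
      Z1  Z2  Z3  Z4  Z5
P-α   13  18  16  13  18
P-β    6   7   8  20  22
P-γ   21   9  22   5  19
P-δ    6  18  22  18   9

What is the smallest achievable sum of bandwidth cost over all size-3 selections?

35

Open {P-β, P-γ, P-δ}.
  Z1→P-β 6, Z2→P-β 7, Z3→P-β 8, Z4→P-γ 5, Z5→P-δ 9  ⇒ total 35.
Compare {P-α, P-β, P-δ}: total 43.
Compare {P-α, P-β, P-γ}: total 44.
No size-3 selection does better; minimum is 35.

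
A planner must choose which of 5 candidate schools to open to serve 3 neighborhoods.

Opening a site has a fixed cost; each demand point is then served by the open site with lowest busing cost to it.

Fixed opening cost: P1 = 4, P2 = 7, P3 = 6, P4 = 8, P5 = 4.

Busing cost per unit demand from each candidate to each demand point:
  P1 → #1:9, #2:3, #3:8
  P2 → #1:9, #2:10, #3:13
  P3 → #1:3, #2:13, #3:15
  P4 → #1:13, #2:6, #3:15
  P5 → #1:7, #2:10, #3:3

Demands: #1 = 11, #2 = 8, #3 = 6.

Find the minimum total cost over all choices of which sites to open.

Open {P1, P3, P5}: assign each demand point to its cheapest open site.
  #1→P3 11×3=33, #2→P1 8×3=24, #3→P5 6×3=18
  busing cost 75, fixed 14 → total 89.
Compare {P1, P2, P3, P5}: busing cost 75 + fixed 21 = 96.
Compare {P1, P3, P4, P5}: busing cost 75 + fixed 22 = 97.
Compare {P1, P2, P3, P4, P5}: busing cost 75 + fixed 29 = 104.
All other subsets cost ≥ 96. Minimum total cost: 89.

89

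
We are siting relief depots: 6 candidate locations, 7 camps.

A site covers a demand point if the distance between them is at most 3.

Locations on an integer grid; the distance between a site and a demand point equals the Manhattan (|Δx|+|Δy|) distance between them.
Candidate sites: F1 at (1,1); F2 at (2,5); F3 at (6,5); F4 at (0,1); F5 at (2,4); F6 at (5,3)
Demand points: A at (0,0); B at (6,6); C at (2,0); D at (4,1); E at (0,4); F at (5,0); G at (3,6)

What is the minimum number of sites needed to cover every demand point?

Coverage sets (demand points within 3 of each site):
  F1: {A, C, D}
  F2: {E, G}
  F3: {B}
  F4: {A, C, E}
  F5: {E, G}
  F6: {D, F}
No 3 sites suffice: every size-3 union leaves at least one demand point uncovered.
But {F1, F2, F3, F6} covers everything, so the minimum is 4.

4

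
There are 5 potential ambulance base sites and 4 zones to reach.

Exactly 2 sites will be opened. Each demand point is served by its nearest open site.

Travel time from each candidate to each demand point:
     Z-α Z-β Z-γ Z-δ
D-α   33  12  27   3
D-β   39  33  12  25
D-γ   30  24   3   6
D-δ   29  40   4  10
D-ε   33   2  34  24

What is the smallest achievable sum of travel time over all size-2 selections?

41

Open {D-γ, D-ε}.
  Z-α→D-γ 30, Z-β→D-ε 2, Z-γ→D-γ 3, Z-δ→D-γ 6  ⇒ total 41.
Compare {D-δ, D-ε}: total 45.
Compare {D-α, D-γ}: total 48.
No size-2 selection does better; minimum is 41.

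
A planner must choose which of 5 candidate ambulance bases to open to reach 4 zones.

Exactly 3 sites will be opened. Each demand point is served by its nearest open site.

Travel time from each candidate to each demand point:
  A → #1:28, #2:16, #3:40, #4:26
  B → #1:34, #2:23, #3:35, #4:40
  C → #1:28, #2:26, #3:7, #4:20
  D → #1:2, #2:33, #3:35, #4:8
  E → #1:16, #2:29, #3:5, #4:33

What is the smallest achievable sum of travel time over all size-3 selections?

31

Open {A, D, E}.
  #1→D 2, #2→A 16, #3→E 5, #4→D 8  ⇒ total 31.
Compare {A, C, D}: total 33.
Compare {B, D, E}: total 38.
No size-3 selection does better; minimum is 31.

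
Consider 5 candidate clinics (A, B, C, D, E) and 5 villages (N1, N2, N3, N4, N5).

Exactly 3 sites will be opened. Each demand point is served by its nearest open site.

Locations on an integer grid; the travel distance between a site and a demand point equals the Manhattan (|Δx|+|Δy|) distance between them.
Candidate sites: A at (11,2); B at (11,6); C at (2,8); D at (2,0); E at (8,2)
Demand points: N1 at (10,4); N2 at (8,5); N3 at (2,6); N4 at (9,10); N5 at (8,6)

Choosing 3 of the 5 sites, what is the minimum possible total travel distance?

Open {B, C, E}.
  N1→B 3, N2→E 3, N3→C 2, N4→B 6, N5→B 3  ⇒ total 17.
Compare {A, B, C}: total 18.
Compare {B, C, D}: total 18.
No size-3 selection does better; minimum is 17.

17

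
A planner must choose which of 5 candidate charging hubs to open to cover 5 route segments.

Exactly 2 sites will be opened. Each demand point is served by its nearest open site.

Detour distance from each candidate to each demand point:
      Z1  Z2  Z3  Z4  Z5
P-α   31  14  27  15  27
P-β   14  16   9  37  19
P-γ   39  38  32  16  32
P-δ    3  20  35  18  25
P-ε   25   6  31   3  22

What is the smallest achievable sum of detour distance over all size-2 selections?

51

Open {P-β, P-ε}.
  Z1→P-β 14, Z2→P-ε 6, Z3→P-β 9, Z4→P-ε 3, Z5→P-β 19  ⇒ total 51.
Compare {P-β, P-δ}: total 65.
Compare {P-δ, P-ε}: total 65.
No size-2 selection does better; minimum is 51.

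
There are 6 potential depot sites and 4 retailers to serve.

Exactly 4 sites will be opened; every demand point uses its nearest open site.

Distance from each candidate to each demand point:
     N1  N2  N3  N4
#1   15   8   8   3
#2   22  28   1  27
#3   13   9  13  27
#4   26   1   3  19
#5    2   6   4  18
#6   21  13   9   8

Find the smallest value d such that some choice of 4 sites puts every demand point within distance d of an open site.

Open {#1, #2, #4, #5}.
  Farthest demand point is N4 at distance 3 (to #1); all others are ≤ 3.
With {#1, #3, #4, #5} the worst case is 3.
With {#1, #4, #5, #6} the worst case is 3.
No size-4 selection achieves below 3.

3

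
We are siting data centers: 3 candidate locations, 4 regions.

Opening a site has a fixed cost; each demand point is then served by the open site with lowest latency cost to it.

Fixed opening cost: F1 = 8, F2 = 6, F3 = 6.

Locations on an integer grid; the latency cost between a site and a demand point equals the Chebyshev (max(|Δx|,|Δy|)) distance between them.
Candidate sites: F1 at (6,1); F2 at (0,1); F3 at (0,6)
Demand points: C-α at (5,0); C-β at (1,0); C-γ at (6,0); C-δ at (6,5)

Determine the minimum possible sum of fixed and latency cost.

Open {F1}: assign each demand point to its cheapest open site.
  C-α→F1 1, C-β→F1 5, C-γ→F1 1, C-δ→F1 4
  latency cost 11, fixed 8 → total 19.
Compare {F1, F2}: latency cost 7 + fixed 14 = 21.
Compare {F2}: latency cost 18 + fixed 6 = 24.
Compare {F1, F3}: latency cost 11 + fixed 14 = 25.
All other subsets cost ≥ 21. Minimum total cost: 19.

19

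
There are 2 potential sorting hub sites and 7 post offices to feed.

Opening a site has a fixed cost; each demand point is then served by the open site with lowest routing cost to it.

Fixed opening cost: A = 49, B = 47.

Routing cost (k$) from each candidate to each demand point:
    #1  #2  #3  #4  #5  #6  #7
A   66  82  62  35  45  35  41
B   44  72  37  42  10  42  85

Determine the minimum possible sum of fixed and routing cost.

370

Open {A, B}: assign each demand point to its cheapest open site.
  #1→B 44, #2→B 72, #3→B 37, #4→A 35, #5→B 10, #6→A 35, #7→A 41
  routing cost 274, fixed 96 → total 370.
Compare {B}: routing cost 332 + fixed 47 = 379.
Compare {A}: routing cost 366 + fixed 49 = 415.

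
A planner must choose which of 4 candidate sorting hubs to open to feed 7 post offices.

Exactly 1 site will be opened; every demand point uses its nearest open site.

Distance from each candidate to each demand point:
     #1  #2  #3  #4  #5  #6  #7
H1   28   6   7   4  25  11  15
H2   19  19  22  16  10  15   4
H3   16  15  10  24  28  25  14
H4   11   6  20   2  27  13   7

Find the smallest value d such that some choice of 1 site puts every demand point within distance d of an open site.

Open {H2}.
  Farthest demand point is #3 at distance 22 (to H2); all others are ≤ 22.
With {H4} the worst case is 27.
With {H1} the worst case is 28.
No size-1 selection achieves below 22.

22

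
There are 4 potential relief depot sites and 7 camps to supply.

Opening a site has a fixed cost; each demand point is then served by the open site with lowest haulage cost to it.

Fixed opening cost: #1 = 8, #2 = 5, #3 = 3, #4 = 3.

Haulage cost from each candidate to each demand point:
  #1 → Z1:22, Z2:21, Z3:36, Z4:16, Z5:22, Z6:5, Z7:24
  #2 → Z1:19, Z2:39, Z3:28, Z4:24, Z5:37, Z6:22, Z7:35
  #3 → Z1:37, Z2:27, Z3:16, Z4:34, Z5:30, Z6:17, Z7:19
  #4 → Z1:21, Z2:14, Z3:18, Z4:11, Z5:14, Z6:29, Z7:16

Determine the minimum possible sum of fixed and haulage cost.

110

Open {#1, #4}: assign each demand point to its cheapest open site.
  Z1→#4 21, Z2→#4 14, Z3→#4 18, Z4→#4 11, Z5→#4 14, Z6→#1 5, Z7→#4 16
  haulage cost 99, fixed 11 → total 110.
Compare {#1, #3, #4}: haulage cost 97 + fixed 14 = 111.
Compare {#1, #2, #4}: haulage cost 97 + fixed 16 = 113.
Compare {#1, #2, #3, #4}: haulage cost 95 + fixed 19 = 114.
All other subsets cost ≥ 111. Minimum total cost: 110.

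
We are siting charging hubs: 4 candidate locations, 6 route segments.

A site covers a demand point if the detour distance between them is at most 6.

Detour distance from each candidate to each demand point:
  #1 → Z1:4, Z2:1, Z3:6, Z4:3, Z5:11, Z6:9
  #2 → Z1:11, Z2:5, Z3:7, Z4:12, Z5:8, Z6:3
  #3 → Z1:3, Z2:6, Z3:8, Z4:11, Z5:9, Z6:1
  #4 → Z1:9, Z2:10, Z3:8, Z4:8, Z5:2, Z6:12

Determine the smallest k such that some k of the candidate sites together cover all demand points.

Coverage sets (demand points within 6 of each site):
  #1: {Z1, Z2, Z3, Z4}
  #2: {Z2, Z6}
  #3: {Z1, Z2, Z6}
  #4: {Z5}
No 2 sites suffice: every size-2 union leaves at least one demand point uncovered.
But {#1, #2, #4} covers everything, so the minimum is 3.

3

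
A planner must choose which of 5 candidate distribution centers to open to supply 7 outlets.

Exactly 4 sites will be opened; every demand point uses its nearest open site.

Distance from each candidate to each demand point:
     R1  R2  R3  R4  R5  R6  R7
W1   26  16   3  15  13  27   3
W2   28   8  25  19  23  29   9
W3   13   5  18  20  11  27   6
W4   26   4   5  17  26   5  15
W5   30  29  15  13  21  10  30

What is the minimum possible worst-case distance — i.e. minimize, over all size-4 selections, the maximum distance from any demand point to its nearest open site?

13

Open {W1, W2, W3, W5}.
  Farthest demand point is R1 at distance 13 (to W3); all others are ≤ 13.
With {W1, W3, W4, W5} the worst case is 13.
With {W2, W3, W4, W5} the worst case is 13.
No size-4 selection achieves below 13.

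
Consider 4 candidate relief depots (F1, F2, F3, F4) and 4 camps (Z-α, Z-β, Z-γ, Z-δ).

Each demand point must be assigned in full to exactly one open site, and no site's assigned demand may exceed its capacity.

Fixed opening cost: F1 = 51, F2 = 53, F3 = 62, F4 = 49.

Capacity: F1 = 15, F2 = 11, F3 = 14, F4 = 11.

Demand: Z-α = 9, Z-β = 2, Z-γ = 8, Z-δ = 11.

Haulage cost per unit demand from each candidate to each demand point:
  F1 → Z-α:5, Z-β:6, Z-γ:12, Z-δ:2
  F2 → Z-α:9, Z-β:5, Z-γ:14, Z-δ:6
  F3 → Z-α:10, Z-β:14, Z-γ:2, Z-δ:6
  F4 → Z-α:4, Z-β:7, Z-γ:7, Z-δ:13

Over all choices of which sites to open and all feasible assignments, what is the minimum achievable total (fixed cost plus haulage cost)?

Open {F1, F3, F4}; cheapest assignment that respects the capacities:
  F1 (cap 15, load 13): Z-β, Z-δ — cost 2×6 + 11×2 = 34
  F3 (cap 14, load 8): Z-γ — cost 8×2 = 16
  F4 (cap 11, load 9): Z-α — cost 9×4 = 36
  Shipping 86, fixed 162 → total 248.
  Any other capacity-feasible assignment to {F1, F3, F4} ships for at least 86.
Compare {F1, F2, F3}: its best feasible assignment gives total 295.
Compare {F2, F3, F4}: its best feasible assignment gives total 296.
Every other set of open sites that can feasibly serve all demand totals ≥ 295 even under its best assignment. Minimum: 248.

248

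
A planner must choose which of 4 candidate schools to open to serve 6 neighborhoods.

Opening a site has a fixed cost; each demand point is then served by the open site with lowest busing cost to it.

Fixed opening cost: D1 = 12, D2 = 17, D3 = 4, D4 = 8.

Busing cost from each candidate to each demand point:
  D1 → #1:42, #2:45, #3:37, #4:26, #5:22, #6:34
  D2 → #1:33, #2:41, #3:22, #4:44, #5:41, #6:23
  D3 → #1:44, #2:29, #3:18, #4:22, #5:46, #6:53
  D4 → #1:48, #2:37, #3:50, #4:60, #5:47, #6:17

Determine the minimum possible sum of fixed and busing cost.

Open {D1, D3, D4}: assign each demand point to its cheapest open site.
  #1→D1 42, #2→D3 29, #3→D3 18, #4→D3 22, #5→D1 22, #6→D4 17
  busing cost 150, fixed 24 → total 174.
Compare {D1, D2, D3}: busing cost 147 + fixed 33 = 180.
Compare {D1, D2, D3, D4}: busing cost 141 + fixed 41 = 182.
Compare {D1, D3}: busing cost 167 + fixed 16 = 183.
All other subsets cost ≥ 180. Minimum total cost: 174.

174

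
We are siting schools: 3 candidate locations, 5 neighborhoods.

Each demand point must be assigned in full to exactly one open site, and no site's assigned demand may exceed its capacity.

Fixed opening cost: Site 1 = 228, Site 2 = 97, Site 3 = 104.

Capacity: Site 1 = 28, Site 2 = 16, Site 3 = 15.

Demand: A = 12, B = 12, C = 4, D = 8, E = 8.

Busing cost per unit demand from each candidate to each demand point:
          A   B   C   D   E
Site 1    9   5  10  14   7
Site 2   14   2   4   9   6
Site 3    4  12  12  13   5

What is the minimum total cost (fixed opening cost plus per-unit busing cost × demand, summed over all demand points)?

Open {Site 1, Site 2}; cheapest assignment that respects the capacities:
  Site 1 (cap 28, load 28): A, D, E — cost 12×9 + 8×14 + 8×7 = 276
  Site 2 (cap 16, load 16): B, C — cost 12×2 + 4×4 = 40
  Shipping 316, fixed 325 → total 641.
  Any other capacity-feasible assignment to {Site 1, Site 2} ships for at least 316.
Compare {Site 1, Site 2, Site 3}: its best feasible assignment gives total 681.
Every other set of open sites that can feasibly serve all demand totals ≥ 681 even under its best assignment. Minimum: 641.

641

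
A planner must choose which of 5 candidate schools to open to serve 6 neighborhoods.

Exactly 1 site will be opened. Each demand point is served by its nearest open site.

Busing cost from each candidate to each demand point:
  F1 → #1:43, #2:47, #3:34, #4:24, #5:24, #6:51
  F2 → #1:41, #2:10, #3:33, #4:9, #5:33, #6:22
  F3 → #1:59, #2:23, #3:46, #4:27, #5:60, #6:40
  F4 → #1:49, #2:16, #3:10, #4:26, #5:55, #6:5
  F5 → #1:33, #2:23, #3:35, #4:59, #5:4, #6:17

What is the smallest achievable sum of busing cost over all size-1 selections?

148

Open {F2}.
  #1→F2 41, #2→F2 10, #3→F2 33, #4→F2 9, #5→F2 33, #6→F2 22  ⇒ total 148.
Compare {F4}: total 161.
Compare {F5}: total 171.
No size-1 selection does better; minimum is 148.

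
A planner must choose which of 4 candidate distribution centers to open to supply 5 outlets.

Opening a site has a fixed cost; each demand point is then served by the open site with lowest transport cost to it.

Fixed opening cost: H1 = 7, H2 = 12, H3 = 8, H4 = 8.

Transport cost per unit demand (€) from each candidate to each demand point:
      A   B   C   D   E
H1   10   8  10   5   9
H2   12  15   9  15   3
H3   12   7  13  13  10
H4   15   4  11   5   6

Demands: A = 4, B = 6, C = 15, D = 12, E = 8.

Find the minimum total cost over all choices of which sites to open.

310

Open {H1, H2, H4}: assign each demand point to its cheapest open site.
  A→H1 4×10=40, B→H4 6×4=24, C→H2 15×9=135, D→H1 12×5=60, E→H2 8×3=24
  transport cost 283, fixed 27 → total 310.
Compare {H2, H4}: transport cost 291 + fixed 20 = 311.
Compare {H1, H2, H3, H4}: transport cost 283 + fixed 35 = 318.
Compare {H2, H3, H4}: transport cost 291 + fixed 28 = 319.
All other subsets cost ≥ 311. Minimum total cost: 310.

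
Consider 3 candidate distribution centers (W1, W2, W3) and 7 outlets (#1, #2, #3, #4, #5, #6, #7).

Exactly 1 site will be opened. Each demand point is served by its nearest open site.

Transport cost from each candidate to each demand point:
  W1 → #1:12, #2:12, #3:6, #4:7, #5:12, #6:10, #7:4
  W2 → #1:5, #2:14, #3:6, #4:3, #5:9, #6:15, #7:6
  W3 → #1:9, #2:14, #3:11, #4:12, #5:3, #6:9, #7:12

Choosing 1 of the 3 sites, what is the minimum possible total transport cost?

Open {W2}.
  #1→W2 5, #2→W2 14, #3→W2 6, #4→W2 3, #5→W2 9, #6→W2 15, #7→W2 6  ⇒ total 58.
Compare {W1}: total 63.
Compare {W3}: total 70.

58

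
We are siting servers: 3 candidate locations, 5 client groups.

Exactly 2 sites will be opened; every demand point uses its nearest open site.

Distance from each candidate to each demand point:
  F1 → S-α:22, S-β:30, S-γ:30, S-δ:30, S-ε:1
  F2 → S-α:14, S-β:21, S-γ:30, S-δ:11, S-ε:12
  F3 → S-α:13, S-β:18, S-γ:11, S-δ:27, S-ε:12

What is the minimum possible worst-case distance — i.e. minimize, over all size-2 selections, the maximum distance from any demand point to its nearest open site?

Open {F2, F3}.
  Farthest demand point is S-β at distance 18 (to F3); all others are ≤ 18.
With {F1, F3} the worst case is 27.
With {F1, F2} the worst case is 30.
No size-2 selection achieves below 18.

18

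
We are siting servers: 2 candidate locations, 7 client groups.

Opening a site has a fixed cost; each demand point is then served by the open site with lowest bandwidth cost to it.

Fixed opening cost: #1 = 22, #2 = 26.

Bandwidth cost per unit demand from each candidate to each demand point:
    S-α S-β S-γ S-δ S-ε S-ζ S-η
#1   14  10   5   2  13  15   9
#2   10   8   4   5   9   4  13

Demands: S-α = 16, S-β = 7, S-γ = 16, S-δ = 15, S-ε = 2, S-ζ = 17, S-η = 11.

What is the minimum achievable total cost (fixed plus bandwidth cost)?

Open {#1, #2}: assign each demand point to its cheapest open site.
  S-α→#2 16×10=160, S-β→#2 7×8=56, S-γ→#2 16×4=64, S-δ→#1 15×2=30, S-ε→#2 2×9=18, S-ζ→#2 17×4=68, S-η→#1 11×9=99
  bandwidth cost 495, fixed 48 → total 543.
Compare {#2}: bandwidth cost 584 + fixed 26 = 610.
Compare {#1}: bandwidth cost 784 + fixed 22 = 806.

543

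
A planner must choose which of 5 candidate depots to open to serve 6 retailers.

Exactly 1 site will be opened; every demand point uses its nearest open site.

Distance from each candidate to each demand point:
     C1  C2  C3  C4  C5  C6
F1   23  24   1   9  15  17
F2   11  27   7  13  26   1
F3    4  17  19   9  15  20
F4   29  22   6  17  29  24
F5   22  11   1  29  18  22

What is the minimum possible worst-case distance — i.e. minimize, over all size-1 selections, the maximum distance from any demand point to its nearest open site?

Open {F3}.
  Farthest demand point is C6 at distance 20 (to F3); all others are ≤ 20.
With {F1} the worst case is 24.
With {F2} the worst case is 27.
No size-1 selection achieves below 20.

20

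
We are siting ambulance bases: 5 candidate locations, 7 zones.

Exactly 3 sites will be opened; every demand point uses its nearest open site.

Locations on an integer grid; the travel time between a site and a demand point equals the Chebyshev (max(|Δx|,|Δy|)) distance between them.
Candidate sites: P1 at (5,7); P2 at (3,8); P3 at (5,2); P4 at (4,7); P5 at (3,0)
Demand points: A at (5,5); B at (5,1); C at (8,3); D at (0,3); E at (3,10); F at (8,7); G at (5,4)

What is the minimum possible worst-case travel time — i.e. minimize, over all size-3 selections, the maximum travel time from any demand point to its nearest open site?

Open {P1, P3, P5}.
  Farthest demand point is C at travel time 3 (to P3); all others are ≤ 3.
With {P1, P2, P5} the worst case is 4.
With {P1, P3, P4} the worst case is 4.
No size-3 selection achieves below 3.

3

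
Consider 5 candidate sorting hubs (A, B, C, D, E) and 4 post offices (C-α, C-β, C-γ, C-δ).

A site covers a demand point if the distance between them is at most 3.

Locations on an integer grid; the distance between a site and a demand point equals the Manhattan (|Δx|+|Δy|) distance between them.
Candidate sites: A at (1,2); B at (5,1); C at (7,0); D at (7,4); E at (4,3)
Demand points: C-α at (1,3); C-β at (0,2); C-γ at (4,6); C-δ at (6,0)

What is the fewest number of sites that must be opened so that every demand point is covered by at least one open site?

Coverage sets (demand points within 3 of each site):
  A: {C-α, C-β}
  B: {C-δ}
  C: {C-δ}
  D: {}
  E: {C-α, C-γ}
No 2 sites suffice: every size-2 union leaves at least one demand point uncovered.
But {A, B, E} covers everything, so the minimum is 3.

3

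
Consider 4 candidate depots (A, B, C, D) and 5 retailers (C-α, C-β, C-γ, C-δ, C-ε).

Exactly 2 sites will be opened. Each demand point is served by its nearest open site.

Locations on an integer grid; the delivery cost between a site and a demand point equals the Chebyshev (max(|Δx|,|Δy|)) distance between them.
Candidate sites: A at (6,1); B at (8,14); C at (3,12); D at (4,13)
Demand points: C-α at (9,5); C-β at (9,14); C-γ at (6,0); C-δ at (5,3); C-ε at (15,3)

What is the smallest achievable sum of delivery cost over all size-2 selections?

Open {A, B}.
  C-α→A 4, C-β→B 1, C-γ→A 1, C-δ→A 2, C-ε→A 9  ⇒ total 17.
Compare {A, D}: total 21.
Compare {A, C}: total 22.
No size-2 selection does better; minimum is 17.

17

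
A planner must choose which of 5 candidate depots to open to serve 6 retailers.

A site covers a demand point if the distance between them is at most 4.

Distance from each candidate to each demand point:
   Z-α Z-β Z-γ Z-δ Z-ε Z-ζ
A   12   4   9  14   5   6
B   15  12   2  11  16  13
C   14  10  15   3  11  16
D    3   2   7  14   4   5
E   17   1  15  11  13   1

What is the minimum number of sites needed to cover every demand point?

Coverage sets (demand points within 4 of each site):
  A: {Z-β}
  B: {Z-γ}
  C: {Z-δ}
  D: {Z-α, Z-β, Z-ε}
  E: {Z-β, Z-ζ}
No 3 sites suffice: every size-3 union leaves at least one demand point uncovered.
But {B, C, D, E} covers everything, so the minimum is 4.

4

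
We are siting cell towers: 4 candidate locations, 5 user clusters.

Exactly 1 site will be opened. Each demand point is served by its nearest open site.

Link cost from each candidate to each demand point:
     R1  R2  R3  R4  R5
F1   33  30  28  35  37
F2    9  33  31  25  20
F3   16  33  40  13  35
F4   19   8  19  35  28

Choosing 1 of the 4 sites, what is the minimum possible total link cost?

Open {F4}.
  R1→F4 19, R2→F4 8, R3→F4 19, R4→F4 35, R5→F4 28  ⇒ total 109.
Compare {F2}: total 118.
Compare {F3}: total 137.
No size-1 selection does better; minimum is 109.

109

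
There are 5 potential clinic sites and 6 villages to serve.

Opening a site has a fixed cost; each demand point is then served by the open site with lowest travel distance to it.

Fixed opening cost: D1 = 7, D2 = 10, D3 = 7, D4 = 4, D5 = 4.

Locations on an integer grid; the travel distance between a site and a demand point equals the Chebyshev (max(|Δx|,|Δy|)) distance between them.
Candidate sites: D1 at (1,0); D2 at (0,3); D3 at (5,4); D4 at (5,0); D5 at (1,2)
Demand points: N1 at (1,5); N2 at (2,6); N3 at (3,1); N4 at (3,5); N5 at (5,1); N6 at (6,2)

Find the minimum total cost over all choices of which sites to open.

23

Open {D4, D5}: assign each demand point to its cheapest open site.
  N1→D5 3, N2→D5 4, N3→D4 2, N4→D5 3, N5→D4 1, N6→D4 2
  travel distance 15, fixed 8 → total 23.
Compare {D3}: travel distance 17 + fixed 7 = 24.
Compare {D4}: travel distance 21 + fixed 4 = 25.
Compare {D5}: travel distance 21 + fixed 4 = 25.
All other subsets cost ≥ 24. Minimum total cost: 23.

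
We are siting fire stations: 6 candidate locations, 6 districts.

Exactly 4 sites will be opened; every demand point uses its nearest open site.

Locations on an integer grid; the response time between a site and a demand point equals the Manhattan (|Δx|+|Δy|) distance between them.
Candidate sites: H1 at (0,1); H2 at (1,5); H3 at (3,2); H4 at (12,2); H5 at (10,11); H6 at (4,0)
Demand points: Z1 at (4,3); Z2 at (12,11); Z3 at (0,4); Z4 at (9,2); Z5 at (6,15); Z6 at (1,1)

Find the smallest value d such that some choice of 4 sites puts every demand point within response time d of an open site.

8

Open {H1, H2, H3, H5}.
  Farthest demand point is Z5 at response time 8 (to H5); all others are ≤ 8.
With {H1, H2, H4, H5} the worst case is 8.
With {H1, H2, H5, H6} the worst case is 8.
No size-4 selection achieves below 8.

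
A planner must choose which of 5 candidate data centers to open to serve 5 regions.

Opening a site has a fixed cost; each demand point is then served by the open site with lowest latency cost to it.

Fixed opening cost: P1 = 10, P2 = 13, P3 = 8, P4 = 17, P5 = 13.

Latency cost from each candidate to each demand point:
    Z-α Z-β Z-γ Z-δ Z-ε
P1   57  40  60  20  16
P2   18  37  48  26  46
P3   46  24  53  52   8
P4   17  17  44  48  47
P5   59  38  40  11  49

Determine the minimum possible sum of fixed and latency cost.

131

Open {P3, P4, P5}: assign each demand point to its cheapest open site.
  Z-α→P4 17, Z-β→P4 17, Z-γ→P5 40, Z-δ→P5 11, Z-ε→P3 8
  latency cost 93, fixed 38 → total 131.
Compare {P2, P3, P5}: latency cost 101 + fixed 34 = 135.
Compare {P1, P4}: latency cost 114 + fixed 27 = 141.
Compare {P1, P3, P4}: latency cost 106 + fixed 35 = 141.
All other subsets cost ≥ 135. Minimum total cost: 131.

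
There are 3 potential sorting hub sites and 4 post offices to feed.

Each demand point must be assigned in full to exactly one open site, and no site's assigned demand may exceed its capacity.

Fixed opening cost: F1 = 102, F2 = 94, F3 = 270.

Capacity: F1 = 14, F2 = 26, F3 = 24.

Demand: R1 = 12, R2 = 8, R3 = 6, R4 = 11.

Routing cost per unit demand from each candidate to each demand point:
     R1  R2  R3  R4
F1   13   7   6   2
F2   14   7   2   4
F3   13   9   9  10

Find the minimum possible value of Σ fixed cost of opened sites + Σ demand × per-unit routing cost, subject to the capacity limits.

454

Open {F1, F2}; cheapest assignment that respects the capacities:
  F1 (cap 14, load 11): R4 — cost 11×2 = 22
  F2 (cap 26, load 26): R1, R2, R3 — cost 12×14 + 8×7 + 6×2 = 236
  Shipping 258, fixed 196 → total 454.
  Any other capacity-feasible assignment to {F1, F2} ships for at least 258.
Compare {F2, F3}: its best feasible assignment gives total 632.
Compare {F1, F2, F3}: its best feasible assignment gives total 712.
Every other set of open sites that can feasibly serve all demand totals ≥ 632 even under its best assignment. Minimum: 454.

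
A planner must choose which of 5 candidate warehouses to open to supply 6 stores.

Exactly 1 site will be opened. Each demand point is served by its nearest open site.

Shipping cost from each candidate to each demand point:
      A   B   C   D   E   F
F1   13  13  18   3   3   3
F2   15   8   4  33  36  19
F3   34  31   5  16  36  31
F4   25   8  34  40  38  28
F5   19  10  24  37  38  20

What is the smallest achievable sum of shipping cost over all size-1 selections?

53

Open {F1}.
  A→F1 13, B→F1 13, C→F1 18, D→F1 3, E→F1 3, F→F1 3  ⇒ total 53.
Compare {F2}: total 115.
Compare {F5}: total 148.
No size-1 selection does better; minimum is 53.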